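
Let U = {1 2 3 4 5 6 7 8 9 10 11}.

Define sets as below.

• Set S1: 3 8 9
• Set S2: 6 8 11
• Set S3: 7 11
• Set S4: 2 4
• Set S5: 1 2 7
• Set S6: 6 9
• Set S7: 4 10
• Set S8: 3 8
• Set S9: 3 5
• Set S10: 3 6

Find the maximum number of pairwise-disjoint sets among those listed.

S2, S5, S7, S9 are pairwise disjoint (S2={6,8,11}; S5={1,2,7}; S7={4,10}; S9={3,5}).
Every remaining set overlaps one of these, and no 5 of the listed sets are pairwise disjoint, so 4 is the maximum.

4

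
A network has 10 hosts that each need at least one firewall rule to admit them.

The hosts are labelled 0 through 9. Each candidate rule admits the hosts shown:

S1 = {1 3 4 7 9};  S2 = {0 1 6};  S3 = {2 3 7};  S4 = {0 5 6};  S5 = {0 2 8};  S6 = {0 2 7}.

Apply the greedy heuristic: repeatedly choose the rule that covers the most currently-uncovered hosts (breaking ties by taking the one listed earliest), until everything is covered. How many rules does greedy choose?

Greedy: pick S1 (covers 5 new) → pick S4 (covers 3 new) → pick S5 (covers 2 new). Total picks: 3.

3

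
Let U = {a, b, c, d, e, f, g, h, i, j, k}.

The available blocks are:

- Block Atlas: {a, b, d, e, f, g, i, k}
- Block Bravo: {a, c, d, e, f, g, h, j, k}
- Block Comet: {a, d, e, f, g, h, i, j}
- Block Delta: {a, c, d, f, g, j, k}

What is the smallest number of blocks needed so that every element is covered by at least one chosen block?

2

Atlas and Bravo together: Atlas ∪ Bravo = {a, b, c, d, e, f, g, h, i, j, k} — every element is covered.
No single block has all 11 elements (the largest, Bravo, has 9), so 2 is optimal.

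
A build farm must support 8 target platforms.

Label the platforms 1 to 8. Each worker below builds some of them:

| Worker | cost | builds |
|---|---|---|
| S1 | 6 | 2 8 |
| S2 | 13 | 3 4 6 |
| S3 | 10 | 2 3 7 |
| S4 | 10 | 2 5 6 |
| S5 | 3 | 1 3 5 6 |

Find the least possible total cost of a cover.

32

S1, S2, S3, S5 together cover every platform (S1 ∪ S2 ∪ S3 ∪ S5 = {1, 2, 3, 4, 5, 6, 7, 8}); total cost 6 + 13 + 10 + 3 = 32.
No covering selection has total cost below 32.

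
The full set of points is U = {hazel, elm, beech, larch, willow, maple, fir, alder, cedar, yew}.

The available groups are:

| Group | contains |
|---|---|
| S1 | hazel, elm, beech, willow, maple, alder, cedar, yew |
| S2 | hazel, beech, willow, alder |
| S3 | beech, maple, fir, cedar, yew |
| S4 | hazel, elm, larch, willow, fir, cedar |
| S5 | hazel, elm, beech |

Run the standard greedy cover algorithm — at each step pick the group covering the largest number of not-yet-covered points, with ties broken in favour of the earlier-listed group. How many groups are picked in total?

Greedy: pick S1 (covers 8 new) → pick S4 (covers 2 new). Total picks: 2.

2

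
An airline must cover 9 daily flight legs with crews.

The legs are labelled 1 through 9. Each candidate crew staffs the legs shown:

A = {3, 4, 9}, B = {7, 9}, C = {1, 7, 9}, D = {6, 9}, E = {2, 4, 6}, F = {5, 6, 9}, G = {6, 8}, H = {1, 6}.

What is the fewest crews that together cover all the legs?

Take {A, C, E, F, G}. Their union is {1, 2, 3, 4, 5, 6, 7, 8, 9}, which is all 9 legs.
No 4 of the 8 crews cover everything (all 70 combinations miss at least one leg), so 5 is optimal.

5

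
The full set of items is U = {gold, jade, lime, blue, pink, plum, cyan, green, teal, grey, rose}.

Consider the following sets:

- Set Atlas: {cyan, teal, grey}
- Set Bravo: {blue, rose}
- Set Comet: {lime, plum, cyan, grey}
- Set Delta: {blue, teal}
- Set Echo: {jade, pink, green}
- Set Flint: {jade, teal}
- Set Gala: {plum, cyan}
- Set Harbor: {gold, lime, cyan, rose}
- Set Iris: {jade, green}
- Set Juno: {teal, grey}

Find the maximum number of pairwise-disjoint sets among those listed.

4

Bravo, Echo, Gala, Juno are pairwise disjoint (Bravo={blue,rose}; Echo={jade,pink,green}; Gala={plum,cyan}; Juno={teal,grey}).
Every remaining set overlaps one of these, and no 5 of the listed sets are pairwise disjoint, so 4 is the maximum.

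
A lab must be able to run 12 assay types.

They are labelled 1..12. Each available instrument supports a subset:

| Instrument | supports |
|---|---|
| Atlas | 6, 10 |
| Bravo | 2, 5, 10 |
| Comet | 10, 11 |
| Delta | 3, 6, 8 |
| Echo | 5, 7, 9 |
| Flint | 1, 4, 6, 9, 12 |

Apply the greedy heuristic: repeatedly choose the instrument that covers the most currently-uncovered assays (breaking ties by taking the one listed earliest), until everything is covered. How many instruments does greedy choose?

5

Greedy: pick Flint (covers 5 new) → pick Bravo (covers 3 new) → pick Delta (covers 2 new) → pick Comet (covers 1 new) → pick Echo (covers 1 new). Total picks: 5.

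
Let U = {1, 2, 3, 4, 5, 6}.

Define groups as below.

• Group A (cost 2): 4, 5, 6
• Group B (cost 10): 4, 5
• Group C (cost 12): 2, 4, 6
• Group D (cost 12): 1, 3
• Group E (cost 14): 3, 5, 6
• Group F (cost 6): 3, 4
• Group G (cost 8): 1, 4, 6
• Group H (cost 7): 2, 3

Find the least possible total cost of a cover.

A, G, H together cover every item (A ∪ G ∪ H = {1, 2, 3, 4, 5, 6}); total cost 2 + 8 + 7 = 17.
No covering selection has total cost below 17.

17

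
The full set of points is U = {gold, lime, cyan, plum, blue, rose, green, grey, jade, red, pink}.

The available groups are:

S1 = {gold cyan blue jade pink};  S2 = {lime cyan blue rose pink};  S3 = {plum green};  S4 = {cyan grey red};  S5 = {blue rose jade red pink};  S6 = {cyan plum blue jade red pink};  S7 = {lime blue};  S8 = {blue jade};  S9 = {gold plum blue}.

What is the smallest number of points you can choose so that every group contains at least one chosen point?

3

The 3 points {plum, blue, red} hit every group.
The groups S3, S4, S7 are pairwise disjoint, so any hitting set needs a separate point for each — at least 3. Hence 3 is optimal.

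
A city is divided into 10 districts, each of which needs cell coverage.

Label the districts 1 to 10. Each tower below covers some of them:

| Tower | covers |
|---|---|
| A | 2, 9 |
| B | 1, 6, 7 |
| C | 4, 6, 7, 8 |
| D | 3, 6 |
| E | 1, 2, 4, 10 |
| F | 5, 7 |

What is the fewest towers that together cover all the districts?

A and C and D and E and F together: A ∪ C ∪ D ∪ E ∪ F = {1, 2, 3, 4, 5, 6, 7, 8, 9, 10} — every district is covered.
No 4 of the 6 towers cover everything (all 15 combinations miss at least one district), so 5 is optimal.

5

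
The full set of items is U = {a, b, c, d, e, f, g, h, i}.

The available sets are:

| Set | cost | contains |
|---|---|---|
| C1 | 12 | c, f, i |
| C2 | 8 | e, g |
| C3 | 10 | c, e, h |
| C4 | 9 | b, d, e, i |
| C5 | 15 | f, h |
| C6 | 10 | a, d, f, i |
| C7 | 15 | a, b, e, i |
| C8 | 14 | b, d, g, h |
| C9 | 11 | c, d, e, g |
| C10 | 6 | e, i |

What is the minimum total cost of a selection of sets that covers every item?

C3, C6, C8 together cover every item (C3 ∪ C6 ∪ C8 = {a, b, c, d, e, f, g, h, i}); total cost 10 + 10 + 14 = 34.
The greedy pick C4, C3, C6, C2 costs 37; no covering selection beats 34.

34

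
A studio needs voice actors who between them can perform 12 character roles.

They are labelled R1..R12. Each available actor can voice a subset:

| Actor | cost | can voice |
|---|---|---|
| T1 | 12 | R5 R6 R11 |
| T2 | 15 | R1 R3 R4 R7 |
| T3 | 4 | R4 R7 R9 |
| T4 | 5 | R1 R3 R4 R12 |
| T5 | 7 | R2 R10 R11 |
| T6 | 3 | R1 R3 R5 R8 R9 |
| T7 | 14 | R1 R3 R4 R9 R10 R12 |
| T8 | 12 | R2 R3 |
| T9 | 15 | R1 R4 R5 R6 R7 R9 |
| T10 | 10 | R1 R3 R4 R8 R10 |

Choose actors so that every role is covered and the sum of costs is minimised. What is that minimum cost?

30

T4, T5, T6, T9 together cover every role (T4 ∪ T5 ∪ T6 ∪ T9 = {R1, R2, R3, R4, R5, R6, R7, R8, R9, R10, R11, R12}); total cost 5 + 7 + 3 + 15 = 30.
The greedy pick T6, T3, T5, T4, T1 costs 31; no covering selection beats 30.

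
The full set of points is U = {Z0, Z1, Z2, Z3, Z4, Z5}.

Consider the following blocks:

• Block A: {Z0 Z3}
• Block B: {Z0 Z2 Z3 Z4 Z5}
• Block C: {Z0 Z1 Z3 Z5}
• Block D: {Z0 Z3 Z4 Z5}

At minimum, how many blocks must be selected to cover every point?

2

B and C together: B ∪ C = {Z0, Z1, Z2, Z3, Z4, Z5} — every point is covered.
No single block has all 6 points (the largest, B, has 5), so 2 is optimal.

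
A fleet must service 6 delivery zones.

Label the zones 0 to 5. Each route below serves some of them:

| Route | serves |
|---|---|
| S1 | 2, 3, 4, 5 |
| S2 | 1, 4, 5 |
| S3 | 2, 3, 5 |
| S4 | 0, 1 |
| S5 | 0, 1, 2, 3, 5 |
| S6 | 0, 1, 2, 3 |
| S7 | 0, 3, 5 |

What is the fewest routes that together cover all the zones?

2

Take {S2, S5}. Their union is {0, 1, 2, 3, 4, 5}, which is all 6 zones.
No single route has all 6 zones (the largest, S5, has 5), so 2 is optimal.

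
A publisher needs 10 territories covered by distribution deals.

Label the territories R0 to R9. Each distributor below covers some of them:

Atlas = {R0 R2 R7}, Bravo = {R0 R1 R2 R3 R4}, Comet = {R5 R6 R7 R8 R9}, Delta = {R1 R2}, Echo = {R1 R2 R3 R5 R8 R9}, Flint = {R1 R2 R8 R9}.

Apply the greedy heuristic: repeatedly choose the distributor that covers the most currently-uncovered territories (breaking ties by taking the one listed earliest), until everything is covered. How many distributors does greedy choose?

4

Greedy: pick Echo (covers 6 new) → pick Atlas (covers 2 new) → pick Bravo (covers 1 new) → pick Comet (covers 1 new). Total picks: 4.
(The true minimum cover uses only 2 distributors, so greedy is not optimal here.)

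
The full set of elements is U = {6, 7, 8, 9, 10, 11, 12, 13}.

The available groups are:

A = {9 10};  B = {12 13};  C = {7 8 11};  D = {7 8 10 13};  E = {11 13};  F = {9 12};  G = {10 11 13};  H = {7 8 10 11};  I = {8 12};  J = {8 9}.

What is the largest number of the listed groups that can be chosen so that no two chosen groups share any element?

3

A, B, C are pairwise disjoint (A={9,10}; B={12,13}; C={7,8,11}).
Every remaining group overlaps one of these, and no 4 of the listed groups are pairwise disjoint, so 3 is the maximum.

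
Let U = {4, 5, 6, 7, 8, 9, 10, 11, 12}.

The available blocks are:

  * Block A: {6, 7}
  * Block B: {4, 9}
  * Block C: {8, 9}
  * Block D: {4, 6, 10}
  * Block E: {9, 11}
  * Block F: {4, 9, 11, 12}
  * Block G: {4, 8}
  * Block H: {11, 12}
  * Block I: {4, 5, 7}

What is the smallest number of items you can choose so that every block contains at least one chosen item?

The 4 items {4, 6, 8, 11} hit every block.
No choice of 3 items meets every block, so 4 is the minimum.

4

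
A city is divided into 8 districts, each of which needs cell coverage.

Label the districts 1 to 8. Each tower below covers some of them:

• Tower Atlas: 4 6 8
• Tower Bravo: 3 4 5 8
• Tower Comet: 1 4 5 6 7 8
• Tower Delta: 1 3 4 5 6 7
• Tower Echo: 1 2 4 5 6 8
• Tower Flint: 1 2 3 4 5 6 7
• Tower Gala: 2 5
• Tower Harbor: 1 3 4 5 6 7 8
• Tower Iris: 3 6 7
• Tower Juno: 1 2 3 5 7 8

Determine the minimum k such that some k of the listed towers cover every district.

Take {Delta, Juno}. Their union is {1, 2, 3, 4, 5, 6, 7, 8}, which is all 8 districts.
No single tower has all 8 districts (the largest, Flint, has 7), so 2 is optimal.

2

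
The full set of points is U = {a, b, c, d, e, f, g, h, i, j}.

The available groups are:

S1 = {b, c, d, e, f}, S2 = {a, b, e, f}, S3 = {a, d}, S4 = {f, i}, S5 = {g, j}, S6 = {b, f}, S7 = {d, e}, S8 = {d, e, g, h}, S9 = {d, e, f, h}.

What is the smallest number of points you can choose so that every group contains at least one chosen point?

Take T = {d, f, g}. Each listed group contains at least one of these, so T is a hitting set of size 3.
The groups S4, S5, S7 are pairwise disjoint, so any hitting set needs a separate point for each — at least 3. Hence 3 is optimal.

3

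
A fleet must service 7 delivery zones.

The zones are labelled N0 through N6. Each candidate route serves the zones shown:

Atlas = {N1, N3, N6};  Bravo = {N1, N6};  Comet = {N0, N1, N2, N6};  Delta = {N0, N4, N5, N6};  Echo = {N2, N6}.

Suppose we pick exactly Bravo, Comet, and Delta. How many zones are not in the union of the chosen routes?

Union of Bravo, Comet, Delta = {N0, N1, N2, N4, N5, N6}.
Not covered: N3 — 1 zone.

1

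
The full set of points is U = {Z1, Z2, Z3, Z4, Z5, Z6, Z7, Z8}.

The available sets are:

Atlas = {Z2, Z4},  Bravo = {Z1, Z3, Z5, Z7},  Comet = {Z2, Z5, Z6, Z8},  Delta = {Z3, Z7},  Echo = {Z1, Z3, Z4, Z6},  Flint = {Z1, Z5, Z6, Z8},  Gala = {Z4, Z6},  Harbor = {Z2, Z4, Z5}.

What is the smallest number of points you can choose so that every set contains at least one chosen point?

3

H = {Z2, Z3, Z6} meets every set (each contains at least one member of H), and |H| = 3.
The sets Atlas, Delta, Flint are pairwise disjoint, so any hitting set needs a separate point for each — at least 3. Hence 3 is optimal.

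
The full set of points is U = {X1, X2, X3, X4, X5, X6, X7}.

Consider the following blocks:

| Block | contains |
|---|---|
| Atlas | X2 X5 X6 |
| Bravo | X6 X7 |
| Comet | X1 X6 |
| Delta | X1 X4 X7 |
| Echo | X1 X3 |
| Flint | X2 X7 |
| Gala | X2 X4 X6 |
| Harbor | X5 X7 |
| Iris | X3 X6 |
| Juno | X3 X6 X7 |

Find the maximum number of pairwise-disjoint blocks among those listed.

Echo, Gala, Harbor are pairwise disjoint (Echo={X1,X3}; Gala={X2,X4,X6}; Harbor={X5,X7}).
Every remaining block overlaps one of these, and no 4 of the listed blocks are pairwise disjoint, so 3 is the maximum.

3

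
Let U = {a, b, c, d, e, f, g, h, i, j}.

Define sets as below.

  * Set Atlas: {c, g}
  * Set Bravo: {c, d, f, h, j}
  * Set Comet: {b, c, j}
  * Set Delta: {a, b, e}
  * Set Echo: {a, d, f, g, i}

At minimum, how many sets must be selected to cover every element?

3

Take {Bravo, Delta, Echo}. Their union is {a, b, c, d, e, f, g, h, i, j}, which is all 10 elements.
Only Delta contains e, so Delta is forced; the remaining 7 elements need at least 2 more sets (each remaining set adds at most 5) — so at least 3 sets are needed, and 3 is optimal.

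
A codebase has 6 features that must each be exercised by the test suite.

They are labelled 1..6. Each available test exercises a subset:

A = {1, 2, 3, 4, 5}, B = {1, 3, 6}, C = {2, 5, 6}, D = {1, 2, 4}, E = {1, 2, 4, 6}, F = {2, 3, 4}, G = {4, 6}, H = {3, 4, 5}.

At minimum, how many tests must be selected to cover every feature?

2

A and G together: A ∪ G = {1, 2, 3, 4, 5, 6} — every feature is covered.
No single test has all 6 features (the largest, A, has 5), so 2 is optimal.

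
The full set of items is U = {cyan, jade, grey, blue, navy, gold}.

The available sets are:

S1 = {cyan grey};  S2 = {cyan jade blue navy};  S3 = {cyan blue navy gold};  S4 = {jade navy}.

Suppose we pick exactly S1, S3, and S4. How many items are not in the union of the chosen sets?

Union of S1, S3, S4 = {cyan, jade, grey, blue, navy, gold} — that's every item, so 0 are uncovered.

0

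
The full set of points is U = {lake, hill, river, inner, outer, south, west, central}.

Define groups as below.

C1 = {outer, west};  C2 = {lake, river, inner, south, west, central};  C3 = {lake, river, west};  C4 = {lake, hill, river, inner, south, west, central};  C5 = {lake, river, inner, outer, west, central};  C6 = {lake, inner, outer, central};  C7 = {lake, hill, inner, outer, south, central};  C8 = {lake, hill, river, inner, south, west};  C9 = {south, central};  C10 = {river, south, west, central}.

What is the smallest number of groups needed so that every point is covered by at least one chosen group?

2

C2 and C7 cover everything between them: the union {lake, hill, river, inner, outer, south, west, central} is all of U.
No single group has all 8 points (the largest, C4, has 7), so 2 is optimal.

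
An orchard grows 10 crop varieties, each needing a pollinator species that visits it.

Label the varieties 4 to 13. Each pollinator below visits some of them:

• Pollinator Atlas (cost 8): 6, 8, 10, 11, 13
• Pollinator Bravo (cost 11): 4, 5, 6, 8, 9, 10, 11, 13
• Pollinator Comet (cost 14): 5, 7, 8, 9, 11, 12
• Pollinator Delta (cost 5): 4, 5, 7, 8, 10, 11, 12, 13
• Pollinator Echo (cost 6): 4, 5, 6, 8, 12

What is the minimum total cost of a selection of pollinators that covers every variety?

16

Bravo, Delta together cover every variety (Bravo ∪ Delta = {4, 5, 6, 7, 8, 9, 10, 11, 12, 13}); total cost 11 + 5 = 16.
No covering selection has total cost below 16.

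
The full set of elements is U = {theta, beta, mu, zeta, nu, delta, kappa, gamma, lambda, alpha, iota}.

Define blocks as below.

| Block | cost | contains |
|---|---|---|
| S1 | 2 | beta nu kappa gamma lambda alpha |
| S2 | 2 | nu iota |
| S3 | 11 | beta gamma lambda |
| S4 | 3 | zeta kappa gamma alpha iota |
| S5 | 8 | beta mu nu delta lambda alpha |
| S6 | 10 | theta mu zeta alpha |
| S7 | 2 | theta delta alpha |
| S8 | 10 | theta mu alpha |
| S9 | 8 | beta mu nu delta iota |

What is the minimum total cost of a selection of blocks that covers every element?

S4, S5, S7 together cover every element (S4 ∪ S5 ∪ S7 = {theta, beta, mu, zeta, nu, delta, kappa, gamma, lambda, alpha, iota}); total cost 3 + 8 + 2 = 13.
The greedy pick S1, S7, S4, S5 costs 15; no covering selection beats 13.

13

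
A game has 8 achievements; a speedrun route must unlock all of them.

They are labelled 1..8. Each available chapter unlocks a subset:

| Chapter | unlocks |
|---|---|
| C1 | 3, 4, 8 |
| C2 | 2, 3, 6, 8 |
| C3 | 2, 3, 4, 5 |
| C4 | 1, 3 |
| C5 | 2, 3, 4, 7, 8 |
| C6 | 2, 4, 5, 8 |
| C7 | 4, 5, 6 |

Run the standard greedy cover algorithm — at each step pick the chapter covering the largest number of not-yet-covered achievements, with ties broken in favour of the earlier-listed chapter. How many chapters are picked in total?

Greedy: pick C5 (covers 5 new) → pick C7 (covers 2 new) → pick C4 (covers 1 new). Total picks: 3.

3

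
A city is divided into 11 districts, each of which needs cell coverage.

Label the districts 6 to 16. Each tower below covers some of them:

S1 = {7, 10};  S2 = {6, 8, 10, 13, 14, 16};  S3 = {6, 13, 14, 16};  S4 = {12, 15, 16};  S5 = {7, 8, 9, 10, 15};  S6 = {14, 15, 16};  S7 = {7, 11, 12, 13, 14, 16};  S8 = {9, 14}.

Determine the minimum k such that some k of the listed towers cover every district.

Take {S2, S5, S7}. Their union is {6, 7, 8, 9, 10, 11, 12, 13, 14, 15, 16}, which is all 11 districts.
Only S7 contains 11, so S7 is forced; the remaining 5 districts need at least 2 more towers (each remaining tower adds at most 4) — so at least 3 towers are needed, and 3 is optimal.

3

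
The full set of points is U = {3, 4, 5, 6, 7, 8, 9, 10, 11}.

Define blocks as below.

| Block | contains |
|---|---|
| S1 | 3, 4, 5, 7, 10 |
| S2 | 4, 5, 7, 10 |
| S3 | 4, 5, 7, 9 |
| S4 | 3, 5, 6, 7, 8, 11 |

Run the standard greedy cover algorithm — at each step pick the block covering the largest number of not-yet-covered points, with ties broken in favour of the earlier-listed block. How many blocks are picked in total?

3

Greedy: pick S4 (covers 6 new) → pick S1 (covers 2 new) → pick S3 (covers 1 new). Total picks: 3.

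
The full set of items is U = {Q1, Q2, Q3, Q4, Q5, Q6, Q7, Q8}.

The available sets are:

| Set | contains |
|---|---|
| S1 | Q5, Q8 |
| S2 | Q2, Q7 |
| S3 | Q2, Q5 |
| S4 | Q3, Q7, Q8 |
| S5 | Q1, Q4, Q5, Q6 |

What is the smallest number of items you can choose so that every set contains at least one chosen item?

H = {Q5, Q7} meets every set (each contains at least one member of H), and |H| = 2.
The sets S1, S2 are pairwise disjoint, so any hitting set needs a separate item for each — at least 2. Hence 2 is optimal.

2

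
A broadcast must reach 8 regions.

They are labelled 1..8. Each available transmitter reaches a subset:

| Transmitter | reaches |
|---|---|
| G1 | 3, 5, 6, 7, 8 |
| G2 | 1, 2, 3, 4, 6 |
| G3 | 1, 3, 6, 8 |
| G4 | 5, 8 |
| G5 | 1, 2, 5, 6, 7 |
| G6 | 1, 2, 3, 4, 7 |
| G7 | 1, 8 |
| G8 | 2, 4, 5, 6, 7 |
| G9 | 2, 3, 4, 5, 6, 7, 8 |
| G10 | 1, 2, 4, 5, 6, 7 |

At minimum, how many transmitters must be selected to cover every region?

Take {G3, G9}. Their union is {1, 2, 3, 4, 5, 6, 7, 8}, which is all 8 regions.
No single transmitter has all 8 regions (the largest, G9, has 7), so 2 is optimal.

2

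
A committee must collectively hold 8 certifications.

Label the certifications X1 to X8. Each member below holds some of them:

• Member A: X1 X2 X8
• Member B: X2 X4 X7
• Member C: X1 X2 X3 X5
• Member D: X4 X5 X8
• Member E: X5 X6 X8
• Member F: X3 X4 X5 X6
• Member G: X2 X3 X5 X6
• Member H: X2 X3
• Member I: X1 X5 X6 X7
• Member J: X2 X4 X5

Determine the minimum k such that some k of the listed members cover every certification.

Take {A, B, G}. Their union is {X1, X2, X3, X4, X5, X6, X7, X8}, which is all 8 certifications.
No 2 of the 10 members cover everything (all 45 combinations miss at least one certification), so 3 is optimal.

3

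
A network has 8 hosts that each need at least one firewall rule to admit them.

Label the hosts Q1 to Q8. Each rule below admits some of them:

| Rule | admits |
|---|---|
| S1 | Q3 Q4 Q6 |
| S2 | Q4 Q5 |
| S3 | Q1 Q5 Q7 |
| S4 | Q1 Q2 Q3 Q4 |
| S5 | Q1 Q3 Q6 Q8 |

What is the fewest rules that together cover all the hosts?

S3 and S4 and S5 together: S3 ∪ S4 ∪ S5 = {Q1, Q2, Q3, Q4, Q5, Q6, Q7, Q8} — every host is covered.
Only S4 contains Q2, so S4 is forced; the remaining 4 hosts need at least 2 more rules (each remaining rule adds at most 2) — so at least 3 rules are needed, and 3 is optimal.

3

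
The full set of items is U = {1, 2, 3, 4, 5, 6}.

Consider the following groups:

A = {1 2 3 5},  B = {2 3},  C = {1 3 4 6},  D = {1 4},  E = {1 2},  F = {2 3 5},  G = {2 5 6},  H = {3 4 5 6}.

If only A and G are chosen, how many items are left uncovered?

Union of A, G = {1, 2, 3, 5, 6}.
Not covered: 4 — 1 item.

1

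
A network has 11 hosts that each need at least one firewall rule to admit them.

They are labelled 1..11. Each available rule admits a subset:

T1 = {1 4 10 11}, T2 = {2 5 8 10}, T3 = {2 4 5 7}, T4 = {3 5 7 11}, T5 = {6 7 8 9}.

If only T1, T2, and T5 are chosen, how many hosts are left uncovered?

Union of T1, T2, T5 = {1, 2, 4, 5, 6, 7, 8, 9, 10, 11}.
Not covered: 3 — 1 host.

1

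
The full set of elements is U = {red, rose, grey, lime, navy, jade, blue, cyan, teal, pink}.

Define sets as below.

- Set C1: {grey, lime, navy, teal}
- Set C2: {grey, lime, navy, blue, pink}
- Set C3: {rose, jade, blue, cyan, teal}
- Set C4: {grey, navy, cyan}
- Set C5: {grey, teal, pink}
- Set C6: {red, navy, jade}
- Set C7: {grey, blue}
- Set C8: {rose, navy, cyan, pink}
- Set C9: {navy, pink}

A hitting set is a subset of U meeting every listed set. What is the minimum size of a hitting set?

The 3 elements {grey, navy, jade} hit every set.
No choice of 2 elements meets every set, so 3 is the minimum.

3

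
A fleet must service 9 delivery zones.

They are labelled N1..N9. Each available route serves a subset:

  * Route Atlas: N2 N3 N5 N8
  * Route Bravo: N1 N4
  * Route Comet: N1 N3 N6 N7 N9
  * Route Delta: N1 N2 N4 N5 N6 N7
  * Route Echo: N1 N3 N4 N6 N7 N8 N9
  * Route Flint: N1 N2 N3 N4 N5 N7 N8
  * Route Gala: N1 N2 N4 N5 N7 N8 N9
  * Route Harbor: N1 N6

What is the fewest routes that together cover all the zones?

2

Comet and Gala together: Comet ∪ Gala = {N1, N2, N3, N4, N5, N6, N7, N8, N9} — every zone is covered.
No single route has all 9 zones (the largest, Echo, has 7), so 2 is optimal.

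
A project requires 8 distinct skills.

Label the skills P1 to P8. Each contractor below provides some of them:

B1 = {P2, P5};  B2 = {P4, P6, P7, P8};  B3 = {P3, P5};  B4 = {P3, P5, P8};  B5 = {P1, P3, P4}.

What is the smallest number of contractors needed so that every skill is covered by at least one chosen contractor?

B1 and B2 and B5 together: B1 ∪ B2 ∪ B5 = {P1, P2, P3, P4, P5, P6, P7, P8} — every skill is covered.
Only B5 contains P1, so B5 is forced; the remaining 5 skills need at least 2 more contractors (each remaining contractor adds at most 3) — so at least 3 contractors are needed, and 3 is optimal.

3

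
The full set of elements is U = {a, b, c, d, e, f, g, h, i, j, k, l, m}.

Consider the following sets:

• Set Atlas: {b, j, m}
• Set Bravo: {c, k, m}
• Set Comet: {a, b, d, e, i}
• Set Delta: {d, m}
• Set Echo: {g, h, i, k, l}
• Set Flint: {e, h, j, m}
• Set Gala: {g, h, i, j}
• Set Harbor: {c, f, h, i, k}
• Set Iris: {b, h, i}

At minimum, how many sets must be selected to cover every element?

4

Atlas and Comet and Echo and Harbor together: Atlas ∪ Comet ∪ Echo ∪ Harbor = {a, b, c, d, e, f, g, h, i, j, k, l, m} — every element is covered.
No 3 of the 9 sets cover everything (all 84 combinations miss at least one element), so 4 is optimal.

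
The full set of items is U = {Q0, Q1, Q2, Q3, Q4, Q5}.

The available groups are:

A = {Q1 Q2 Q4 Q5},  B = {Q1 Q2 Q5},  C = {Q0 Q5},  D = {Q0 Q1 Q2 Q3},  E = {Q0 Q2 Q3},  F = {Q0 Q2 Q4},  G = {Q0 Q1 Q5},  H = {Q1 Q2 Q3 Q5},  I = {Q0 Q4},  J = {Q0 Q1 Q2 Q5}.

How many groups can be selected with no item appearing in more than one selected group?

2

H, I are pairwise disjoint (H={Q1,Q2,Q3,Q5}; I={Q0,Q4}).
Every remaining group overlaps one of these, and no 3 of the listed groups are pairwise disjoint, so 2 is the maximum.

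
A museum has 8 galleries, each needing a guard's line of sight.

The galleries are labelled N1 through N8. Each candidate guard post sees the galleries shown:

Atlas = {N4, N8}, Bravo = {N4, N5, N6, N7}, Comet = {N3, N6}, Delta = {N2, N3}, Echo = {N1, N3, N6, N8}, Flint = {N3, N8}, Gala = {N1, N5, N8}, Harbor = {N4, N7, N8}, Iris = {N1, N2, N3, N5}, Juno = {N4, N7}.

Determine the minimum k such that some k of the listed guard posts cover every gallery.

Take {Comet, Harbor, Iris}. Their union is {N1, N2, N3, N4, N5, N6, N7, N8}, which is all 8 galleries.
No 2 of the 10 guard posts cover everything (all 45 combinations miss at least one gallery), so 3 is optimal.

3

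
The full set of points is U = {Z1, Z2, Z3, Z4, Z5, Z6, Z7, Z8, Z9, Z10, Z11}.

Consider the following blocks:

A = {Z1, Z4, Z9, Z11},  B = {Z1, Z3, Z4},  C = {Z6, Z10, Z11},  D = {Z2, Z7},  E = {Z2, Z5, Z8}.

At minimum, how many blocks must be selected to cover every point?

5

A, B, C, D, and E cover everything between them: the union {Z1, Z2, Z3, Z4, Z5, Z6, Z7, Z8, Z9, Z10, Z11} is all of U.
No 4 of the 5 blocks cover everything (all 5 combinations miss at least one point), so 5 is optimal.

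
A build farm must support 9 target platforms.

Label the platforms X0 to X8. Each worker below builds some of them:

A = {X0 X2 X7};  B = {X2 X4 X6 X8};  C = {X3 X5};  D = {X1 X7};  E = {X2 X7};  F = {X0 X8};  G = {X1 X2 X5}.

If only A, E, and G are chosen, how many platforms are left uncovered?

4

Union of A, E, G = {X0, X1, X2, X5, X7}.
Not covered: X3, X4, X6, X8 — 4 platforms.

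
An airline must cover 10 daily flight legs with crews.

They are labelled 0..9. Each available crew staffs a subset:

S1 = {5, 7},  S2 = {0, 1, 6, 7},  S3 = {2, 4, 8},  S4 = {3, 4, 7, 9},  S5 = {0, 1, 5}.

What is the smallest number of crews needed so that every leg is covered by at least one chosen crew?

4

S1 and S2 and S3 and S4 together: S1 ∪ S2 ∪ S3 ∪ S4 = {0, 1, 2, 3, 4, 5, 6, 7, 8, 9} — every leg is covered.
No 3 of the 5 crews cover everything (all 10 combinations miss at least one leg), so 4 is optimal.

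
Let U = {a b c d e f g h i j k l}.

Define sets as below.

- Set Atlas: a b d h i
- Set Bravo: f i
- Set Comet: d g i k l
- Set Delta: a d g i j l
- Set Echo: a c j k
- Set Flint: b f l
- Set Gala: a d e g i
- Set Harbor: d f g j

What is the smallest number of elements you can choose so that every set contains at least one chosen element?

3

The 3 elements {b, i, j} hit every set.
No choice of 2 elements meets every set, so 3 is the minimum.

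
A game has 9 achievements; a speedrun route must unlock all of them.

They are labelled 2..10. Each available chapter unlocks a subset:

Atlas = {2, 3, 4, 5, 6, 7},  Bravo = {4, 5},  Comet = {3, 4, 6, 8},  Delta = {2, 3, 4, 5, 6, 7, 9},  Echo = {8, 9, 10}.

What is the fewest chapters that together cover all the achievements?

2

Take {Atlas, Echo}. Their union is {2, 3, 4, 5, 6, 7, 8, 9, 10}, which is all 9 achievements.
No single chapter has all 9 achievements (the largest, Delta, has 7), so 2 is optimal.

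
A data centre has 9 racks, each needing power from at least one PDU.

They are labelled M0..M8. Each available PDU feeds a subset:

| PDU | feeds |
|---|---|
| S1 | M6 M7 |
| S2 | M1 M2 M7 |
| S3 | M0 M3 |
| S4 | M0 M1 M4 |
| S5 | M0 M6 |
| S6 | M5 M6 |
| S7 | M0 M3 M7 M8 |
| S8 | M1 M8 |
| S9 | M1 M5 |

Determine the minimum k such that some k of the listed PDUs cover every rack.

4

S2 and S4 and S6 and S7 together: S2 ∪ S4 ∪ S6 ∪ S7 = {M0, M1, M2, M3, M4, M5, M6, M7, M8} — every rack is covered.
No 3 of the 9 PDUs cover everything (all 84 combinations miss at least one rack), so 4 is optimal.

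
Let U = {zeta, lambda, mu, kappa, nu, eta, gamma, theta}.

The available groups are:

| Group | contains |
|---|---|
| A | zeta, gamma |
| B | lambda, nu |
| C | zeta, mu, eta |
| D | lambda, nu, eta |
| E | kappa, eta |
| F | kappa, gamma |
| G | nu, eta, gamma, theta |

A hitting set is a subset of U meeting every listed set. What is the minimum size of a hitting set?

Take H = {nu, eta, gamma}. Each listed group contains at least one of these, so H is a hitting set of size 3.
The groups A, B, E are pairwise disjoint, so any hitting set needs a separate element for each — at least 3. Hence 3 is optimal.

3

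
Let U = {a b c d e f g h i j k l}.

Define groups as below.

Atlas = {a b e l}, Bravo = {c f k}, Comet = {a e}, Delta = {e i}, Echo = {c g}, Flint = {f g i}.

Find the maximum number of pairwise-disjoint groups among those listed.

2

Comet, Flint are pairwise disjoint (Comet={a,e}; Flint={f,g,i}).
Every remaining group overlaps one of these, and no 3 of the listed groups are pairwise disjoint, so 2 is the maximum.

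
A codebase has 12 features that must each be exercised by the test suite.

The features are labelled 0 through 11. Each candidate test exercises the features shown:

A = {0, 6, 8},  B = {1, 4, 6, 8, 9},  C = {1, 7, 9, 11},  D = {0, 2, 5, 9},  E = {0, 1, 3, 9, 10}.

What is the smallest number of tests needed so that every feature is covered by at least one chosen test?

B and C and D and E together: B ∪ C ∪ D ∪ E = {0, 1, 2, 3, 4, 5, 6, 7, 8, 9, 10, 11} — every feature is covered.
Only E contains 3, so E is forced; the remaining 7 features need at least 3 more tests (each remaining test adds at most 3) — so at least 4 tests are needed, and 4 is optimal.

4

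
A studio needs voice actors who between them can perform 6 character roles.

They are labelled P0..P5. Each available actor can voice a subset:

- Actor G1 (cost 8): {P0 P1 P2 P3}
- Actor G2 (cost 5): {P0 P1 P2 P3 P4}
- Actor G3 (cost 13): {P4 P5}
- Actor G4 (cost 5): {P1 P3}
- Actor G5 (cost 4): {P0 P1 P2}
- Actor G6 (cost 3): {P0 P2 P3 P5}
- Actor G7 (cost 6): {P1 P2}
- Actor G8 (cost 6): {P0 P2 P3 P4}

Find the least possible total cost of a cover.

8

G2, G6 together cover every role (G2 ∪ G6 = {P0, P1, P2, P3, P4, P5}); total cost 5 + 3 = 8.
No covering selection has total cost below 8.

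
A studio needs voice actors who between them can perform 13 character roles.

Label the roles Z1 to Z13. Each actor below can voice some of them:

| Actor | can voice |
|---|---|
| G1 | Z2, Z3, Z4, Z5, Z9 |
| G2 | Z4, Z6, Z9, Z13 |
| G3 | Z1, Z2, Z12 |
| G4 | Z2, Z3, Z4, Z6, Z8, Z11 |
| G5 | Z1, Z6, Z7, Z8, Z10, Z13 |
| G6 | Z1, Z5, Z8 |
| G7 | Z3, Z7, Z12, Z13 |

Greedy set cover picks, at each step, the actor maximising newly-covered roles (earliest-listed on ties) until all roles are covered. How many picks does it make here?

Greedy: pick G4 (covers 6 new) → pick G5 (covers 4 new) → pick G1 (covers 2 new) → pick G3 (covers 1 new). Total picks: 4.

4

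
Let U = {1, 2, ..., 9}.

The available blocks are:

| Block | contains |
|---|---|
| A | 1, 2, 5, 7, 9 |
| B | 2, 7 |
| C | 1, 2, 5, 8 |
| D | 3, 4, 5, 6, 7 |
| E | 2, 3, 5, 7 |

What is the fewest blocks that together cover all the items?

3

Take {A, C, D}. Their union is {1, 2, 3, 4, 5, 6, 7, 8, 9}, which is all 9 items.
Only D contains 4, so D is forced; the remaining 4 items need at least 2 more blocks (each remaining block adds at most 3) — so at least 3 blocks are needed, and 3 is optimal.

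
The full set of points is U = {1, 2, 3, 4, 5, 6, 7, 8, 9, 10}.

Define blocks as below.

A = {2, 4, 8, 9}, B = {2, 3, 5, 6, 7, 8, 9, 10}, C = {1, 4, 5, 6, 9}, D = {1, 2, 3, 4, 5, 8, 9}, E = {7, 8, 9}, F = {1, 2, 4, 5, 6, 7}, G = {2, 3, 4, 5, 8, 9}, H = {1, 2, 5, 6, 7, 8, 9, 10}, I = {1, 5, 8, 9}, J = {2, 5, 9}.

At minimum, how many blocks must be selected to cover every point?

B and C together: B ∪ C = {1, 2, 3, 4, 5, 6, 7, 8, 9, 10} — every point is covered.
No single block has all 10 points (the largest, B, has 8), so 2 is optimal.

2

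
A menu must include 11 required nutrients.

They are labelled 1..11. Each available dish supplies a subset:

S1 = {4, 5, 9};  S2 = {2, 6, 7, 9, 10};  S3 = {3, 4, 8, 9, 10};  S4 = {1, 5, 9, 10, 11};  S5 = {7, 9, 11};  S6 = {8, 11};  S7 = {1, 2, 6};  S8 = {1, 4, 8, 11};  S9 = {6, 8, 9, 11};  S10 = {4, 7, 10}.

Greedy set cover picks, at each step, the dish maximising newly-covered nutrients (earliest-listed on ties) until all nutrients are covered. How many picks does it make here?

Greedy: pick S2 (covers 5 new) → pick S8 (covers 4 new) → pick S1 (covers 1 new) → pick S3 (covers 1 new). Total picks: 4.
(The true minimum cover uses only 3 dishes, so greedy is not optimal here.)

4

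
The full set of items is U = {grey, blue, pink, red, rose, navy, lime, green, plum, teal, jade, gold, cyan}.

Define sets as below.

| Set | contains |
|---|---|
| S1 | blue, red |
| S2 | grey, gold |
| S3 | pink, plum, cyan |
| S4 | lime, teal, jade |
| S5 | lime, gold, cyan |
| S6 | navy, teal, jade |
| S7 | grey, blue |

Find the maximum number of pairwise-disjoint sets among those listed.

S1, S2, S3, S6 are pairwise disjoint (S1={blue,red}; S2={grey,gold}; S3={pink,plum,cyan}; S6={navy,teal,jade}).
Every remaining set overlaps one of these, and no 5 of the listed sets are pairwise disjoint, so 4 is the maximum.

4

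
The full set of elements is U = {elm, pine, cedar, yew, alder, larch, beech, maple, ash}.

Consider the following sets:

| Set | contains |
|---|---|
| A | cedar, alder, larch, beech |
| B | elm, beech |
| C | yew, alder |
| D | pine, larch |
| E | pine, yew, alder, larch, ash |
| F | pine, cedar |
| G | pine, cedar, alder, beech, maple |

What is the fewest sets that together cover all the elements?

3

Take {B, E, G}. Their union is {elm, pine, cedar, yew, alder, larch, beech, maple, ash}, which is all 9 elements.
Only B contains elm, so B is forced; the remaining 7 elements need at least 2 more sets (each remaining set adds at most 5) — so at least 3 sets are needed, and 3 is optimal.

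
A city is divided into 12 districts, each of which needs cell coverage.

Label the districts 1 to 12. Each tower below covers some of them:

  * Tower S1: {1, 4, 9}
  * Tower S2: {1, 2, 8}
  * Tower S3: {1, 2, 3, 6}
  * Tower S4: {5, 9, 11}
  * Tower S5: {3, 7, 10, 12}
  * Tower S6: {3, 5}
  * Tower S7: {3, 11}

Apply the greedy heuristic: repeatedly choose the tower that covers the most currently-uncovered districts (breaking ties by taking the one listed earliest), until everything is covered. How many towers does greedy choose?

5

Greedy: pick S3 (covers 4 new) → pick S4 (covers 3 new) → pick S5 (covers 3 new) → pick S1 (covers 1 new) → pick S2 (covers 1 new). Total picks: 5.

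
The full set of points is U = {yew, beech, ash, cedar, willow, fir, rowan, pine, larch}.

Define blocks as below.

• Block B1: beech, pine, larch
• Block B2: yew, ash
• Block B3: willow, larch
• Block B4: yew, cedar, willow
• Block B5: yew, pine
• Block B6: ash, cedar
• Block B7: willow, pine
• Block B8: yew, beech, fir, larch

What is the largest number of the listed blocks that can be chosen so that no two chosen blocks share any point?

3

B3, B5, B6 are pairwise disjoint (B3={willow,larch}; B5={yew,pine}; B6={ash,cedar}).
Every remaining block overlaps one of these, and no 4 of the listed blocks are pairwise disjoint, so 3 is the maximum.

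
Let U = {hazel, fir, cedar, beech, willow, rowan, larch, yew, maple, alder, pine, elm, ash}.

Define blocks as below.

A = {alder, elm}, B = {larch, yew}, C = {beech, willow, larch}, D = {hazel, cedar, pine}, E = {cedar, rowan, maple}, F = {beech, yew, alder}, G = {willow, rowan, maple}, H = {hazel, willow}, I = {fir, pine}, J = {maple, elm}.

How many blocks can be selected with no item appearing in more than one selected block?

A, B, E, H, I are pairwise disjoint (A={alder,elm}; B={larch,yew}; E={cedar,rowan,maple}; H={hazel,willow}; I={fir,pine}).
Every remaining block overlaps one of these, and no 6 of the listed blocks are pairwise disjoint, so 5 is the maximum.

5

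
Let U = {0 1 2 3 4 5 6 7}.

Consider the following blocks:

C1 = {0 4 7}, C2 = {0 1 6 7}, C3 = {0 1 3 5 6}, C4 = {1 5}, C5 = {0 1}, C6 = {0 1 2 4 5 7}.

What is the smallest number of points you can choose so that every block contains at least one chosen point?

2

H = {0, 1} meets every block (each contains at least one member of H), and |H| = 2.
The blocks C1, C4 are pairwise disjoint, so any hitting set needs a separate point for each — at least 2. Hence 2 is optimal.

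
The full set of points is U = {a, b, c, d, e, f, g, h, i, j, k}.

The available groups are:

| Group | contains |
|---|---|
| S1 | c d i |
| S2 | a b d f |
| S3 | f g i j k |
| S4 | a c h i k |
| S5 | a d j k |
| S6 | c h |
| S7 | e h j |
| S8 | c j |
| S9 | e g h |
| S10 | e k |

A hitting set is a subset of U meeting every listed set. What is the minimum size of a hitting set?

4

Take T = {b, c, e, k}. Each listed group contains at least one of these, so T is a hitting set of size 4.
No choice of 3 points meets every group, so 4 is the minimum.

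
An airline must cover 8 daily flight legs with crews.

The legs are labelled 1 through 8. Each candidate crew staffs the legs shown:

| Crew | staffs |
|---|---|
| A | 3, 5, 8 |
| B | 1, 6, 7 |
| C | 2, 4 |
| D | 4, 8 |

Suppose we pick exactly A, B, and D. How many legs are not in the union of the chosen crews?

1

Union of A, B, D = {1, 3, 4, 5, 6, 7, 8}.
Not covered: 2 — 1 leg.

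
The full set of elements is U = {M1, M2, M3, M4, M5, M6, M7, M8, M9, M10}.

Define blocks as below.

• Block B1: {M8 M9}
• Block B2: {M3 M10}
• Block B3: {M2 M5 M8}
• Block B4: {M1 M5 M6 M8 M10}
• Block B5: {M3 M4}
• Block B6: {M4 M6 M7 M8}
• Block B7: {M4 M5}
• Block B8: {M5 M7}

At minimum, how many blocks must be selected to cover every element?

5

Take {B1, B3, B4, B5, B6}. Their union is {M1, M2, M3, M4, M5, M6, M7, M8, M9, M10}, which is all 10 elements.
No 4 of the 8 blocks cover everything (all 70 combinations miss at least one element), so 5 is optimal.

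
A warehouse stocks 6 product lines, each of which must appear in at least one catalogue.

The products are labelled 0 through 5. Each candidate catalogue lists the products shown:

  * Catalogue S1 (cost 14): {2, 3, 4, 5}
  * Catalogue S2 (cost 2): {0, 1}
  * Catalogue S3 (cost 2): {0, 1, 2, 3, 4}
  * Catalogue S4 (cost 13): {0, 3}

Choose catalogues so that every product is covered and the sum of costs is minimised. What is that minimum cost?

S1, S3 together cover every product (S1 ∪ S3 = {0, 1, 2, 3, 4, 5}); total cost 14 + 2 = 16.
No covering selection has total cost below 16.

16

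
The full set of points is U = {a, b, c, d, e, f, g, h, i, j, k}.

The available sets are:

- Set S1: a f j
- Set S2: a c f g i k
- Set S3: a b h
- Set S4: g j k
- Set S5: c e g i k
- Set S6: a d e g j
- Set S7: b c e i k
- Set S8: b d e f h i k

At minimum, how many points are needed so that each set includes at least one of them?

2

T = {a, k} meets every set (each contains at least one member of T), and |T| = 2.
The sets S3, S4 are pairwise disjoint, so any hitting set needs a separate point for each — at least 2. Hence 2 is optimal.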